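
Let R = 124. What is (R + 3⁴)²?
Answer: 42025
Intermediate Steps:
(R + 3⁴)² = (124 + 3⁴)² = (124 + 81)² = 205² = 42025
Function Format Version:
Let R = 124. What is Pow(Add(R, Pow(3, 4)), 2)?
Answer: 42025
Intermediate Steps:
Pow(Add(R, Pow(3, 4)), 2) = Pow(Add(124, Pow(3, 4)), 2) = Pow(Add(124, 81), 2) = Pow(205, 2) = 42025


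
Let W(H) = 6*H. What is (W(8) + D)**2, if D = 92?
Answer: 19600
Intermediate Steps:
(W(8) + D)**2 = (6*8 + 92)**2 = (48 + 92)**2 = 140**2 = 19600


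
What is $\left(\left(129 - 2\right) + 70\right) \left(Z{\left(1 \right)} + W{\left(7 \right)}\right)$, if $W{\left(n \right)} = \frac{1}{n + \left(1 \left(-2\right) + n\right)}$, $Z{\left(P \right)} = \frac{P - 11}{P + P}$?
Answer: $- \frac{11623}{12} \approx -968.58$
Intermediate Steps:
$Z{\left(P \right)} = \frac{-11 + P}{2 P}$
$W{\left(n \right)} = \frac{1}{-2 + 2 n}$ ($W{\left(n \right)} = \frac{1}{n + \left(-2 + n\right)} = \frac{1}{-2 + 2 n}$)
$\left(\left(129 - 2\right) + 70\right) \left(Z{\left(1 \right)} + W{\left(7 \right)}\right) = \left(\left(129 - 2\right) + 70\right) \left(\frac{-11 + 1}{2 \cdot 1} + \frac{1}{2 \left(-1 + 7\right)}\right) = \left(127 + 70\right) \left(\frac{1}{2} \cdot 1 \left(-10\right) + \frac{1}{2 \cdot 6}\right) = 197 \left(-5 + \frac{1}{2} \cdot \frac{1}{6}\right) = 197 \left(-5 + \frac{1}{12}\right) = 197 \left(- \frac{59}{12}\right) = - \frac{11623}{12}$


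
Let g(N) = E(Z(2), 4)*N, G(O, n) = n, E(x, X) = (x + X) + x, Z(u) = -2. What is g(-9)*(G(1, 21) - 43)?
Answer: 0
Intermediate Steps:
E(x, X) = X + 2*x (E(x, X) = (X + x) + x = X + 2*x)
g(N) = 0 (g(N) = (4 + 2*(-2))*N = (4 - 4)*N = 0*N = 0)
g(-9)*(G(1, 21) - 43) = 0*(21 - 43) = 0*(-22) = 0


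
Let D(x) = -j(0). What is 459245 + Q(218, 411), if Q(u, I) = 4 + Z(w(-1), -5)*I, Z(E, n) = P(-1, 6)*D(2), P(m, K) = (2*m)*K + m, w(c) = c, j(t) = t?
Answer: 459249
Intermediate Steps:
P(m, K) = m + 2*K*m (P(m, K) = 2*K*m + m = m + 2*K*m)
D(x) = 0 (D(x) = -1*0 = 0)
Z(E, n) = 0 (Z(E, n) = -(1 + 2*6)*0 = -(1 + 12)*0 = -1*13*0 = -13*0 = 0)
Q(u, I) = 4 (Q(u, I) = 4 + 0*I = 4 + 0 = 4)
459245 + Q(218, 411) = 459245 + 4 = 459249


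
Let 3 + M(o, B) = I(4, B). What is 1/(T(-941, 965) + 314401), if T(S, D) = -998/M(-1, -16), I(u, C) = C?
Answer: 19/5974617 ≈ 3.1801e-6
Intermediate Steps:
M(o, B) = -3 + B
T(S, D) = 998/19 (T(S, D) = -998/(-3 - 16) = -998/(-19) = -998*(-1/19) = 998/19)
1/(T(-941, 965) + 314401) = 1/(998/19 + 314401) = 1/(5974617/19) = 19/5974617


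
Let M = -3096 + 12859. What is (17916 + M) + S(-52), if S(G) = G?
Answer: 27627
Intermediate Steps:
M = 9763
(17916 + M) + S(-52) = (17916 + 9763) - 52 = 27679 - 52 = 27627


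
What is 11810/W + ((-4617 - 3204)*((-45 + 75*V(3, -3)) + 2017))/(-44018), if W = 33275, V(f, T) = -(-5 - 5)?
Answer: 70890340813/146469895 ≈ 483.99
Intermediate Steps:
V(f, T) = 10 (V(f, T) = -1*(-10) = 10)
11810/W + ((-4617 - 3204)*((-45 + 75*V(3, -3)) + 2017))/(-44018) = 11810/33275 + ((-4617 - 3204)*((-45 + 75*10) + 2017))/(-44018) = 11810*(1/33275) - 7821*((-45 + 750) + 2017)*(-1/44018) = 2362/6655 - 7821*(705 + 2017)*(-1/44018) = 2362/6655 - 7821*2722*(-1/44018) = 2362/6655 - 21288762*(-1/44018) = 2362/6655 + 10644381/22009 = 70890340813/146469895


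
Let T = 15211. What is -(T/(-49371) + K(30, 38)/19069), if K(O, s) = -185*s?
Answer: 91019527/134493657 ≈ 0.67676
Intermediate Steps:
-(T/(-49371) + K(30, 38)/19069) = -(15211/(-49371) - 185*38/19069) = -(15211*(-1/49371) - 7030*1/19069) = -(-2173/7053 - 7030/19069) = -1*(-91019527/134493657) = 91019527/134493657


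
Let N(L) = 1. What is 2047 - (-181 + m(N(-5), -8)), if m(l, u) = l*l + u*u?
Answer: 2163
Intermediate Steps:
m(l, u) = l² + u²
2047 - (-181 + m(N(-5), -8)) = 2047 - (-181 + (1² + (-8)²)) = 2047 - (-181 + (1 + 64)) = 2047 - (-181 + 65) = 2047 - 1*(-116) = 2047 + 116 = 2163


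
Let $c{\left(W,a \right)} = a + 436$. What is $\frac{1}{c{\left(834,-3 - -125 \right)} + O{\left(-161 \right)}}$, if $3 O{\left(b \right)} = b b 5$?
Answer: $\frac{3}{131279} \approx 2.2852 \cdot 10^{-5}$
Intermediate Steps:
$c{\left(W,a \right)} = 436 + a$
$O{\left(b \right)} = \frac{5 b^{2}}{3}$ ($O{\left(b \right)} = \frac{b b 5}{3} = \frac{b^{2} \cdot 5}{3} = \frac{5 b^{2}}{3}$)
$\frac{1}{c{\left(834,-3 - -125 \right)} + O{\left(-161 \right)}} = \frac{1}{\left(436 - -122\right) + \frac{5 \left(-161\right)^{2}}{3}} = \frac{1}{\left(436 + \left(-3 + 125\right)\right) + \frac{5}{3} \cdot 25921} = \frac{1}{\left(436 + 122\right) + \frac{129605}{3}} = \frac{1}{558 + \frac{129605}{3}} = \frac{1}{\frac{131279}{3}} = \frac{3}{131279}$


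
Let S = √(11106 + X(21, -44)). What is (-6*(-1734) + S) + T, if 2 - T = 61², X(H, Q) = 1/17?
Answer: 6685 + 19*√8891/17 ≈ 6790.4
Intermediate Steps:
X(H, Q) = 1/17
S = 19*√8891/17 (S = √(11106 + 1/17) = √(188803/17) = 19*√8891/17 ≈ 105.39)
T = -3719 (T = 2 - 1*61² = 2 - 1*3721 = 2 - 3721 = -3719)
(-6*(-1734) + S) + T = (-6*(-1734) + 19*√8891/17) - 3719 = (10404 + 19*√8891/17) - 3719 = 6685 + 19*√8891/17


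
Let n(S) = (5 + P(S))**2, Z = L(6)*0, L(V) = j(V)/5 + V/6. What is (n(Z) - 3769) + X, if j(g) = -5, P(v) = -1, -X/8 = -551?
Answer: 655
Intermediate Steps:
X = 4408 (X = -8*(-551) = 4408)
L(V) = -1 + V/6 (L(V) = -5/5 + V/6 = -5*1/5 + V*(1/6) = -1 + V/6)
Z = 0 (Z = (-1 + (1/6)*6)*0 = (-1 + 1)*0 = 0*0 = 0)
n(S) = 16 (n(S) = (5 - 1)**2 = 4**2 = 16)
(n(Z) - 3769) + X = (16 - 3769) + 4408 = -3753 + 4408 = 655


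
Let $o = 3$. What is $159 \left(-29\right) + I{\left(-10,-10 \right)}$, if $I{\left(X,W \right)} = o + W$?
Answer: $-4618$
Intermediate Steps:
$I{\left(X,W \right)} = 3 + W$
$159 \left(-29\right) + I{\left(-10,-10 \right)} = 159 \left(-29\right) + \left(3 - 10\right) = -4611 - 7 = -4618$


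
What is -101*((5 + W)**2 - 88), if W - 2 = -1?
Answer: 5252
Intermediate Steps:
W = 1 (W = 2 - 1 = 1)
-101*((5 + W)**2 - 88) = -101*((5 + 1)**2 - 88) = -101*(6**2 - 88) = -101*(36 - 88) = -101*(-52) = 5252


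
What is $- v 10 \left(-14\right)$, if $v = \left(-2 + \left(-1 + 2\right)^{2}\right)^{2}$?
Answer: $140$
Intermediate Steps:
$v = 1$ ($v = \left(-2 + 1^{2}\right)^{2} = \left(-2 + 1\right)^{2} = \left(-1\right)^{2} = 1$)
$- v 10 \left(-14\right) = - 1 \cdot 10 \left(-14\right) = - 1 \left(-140\right) = \left(-1\right) \left(-140\right) = 140$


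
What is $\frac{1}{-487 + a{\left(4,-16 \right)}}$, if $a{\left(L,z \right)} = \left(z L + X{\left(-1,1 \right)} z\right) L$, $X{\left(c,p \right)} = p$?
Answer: $- \frac{1}{807} \approx -0.0012392$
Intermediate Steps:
$a{\left(L,z \right)} = L \left(z + L z\right)$ ($a{\left(L,z \right)} = \left(z L + 1 z\right) L = \left(L z + z\right) L = \left(z + L z\right) L = L \left(z + L z\right)$)
$\frac{1}{-487 + a{\left(4,-16 \right)}} = \frac{1}{-487 + 4 \left(-16\right) \left(1 + 4\right)} = \frac{1}{-487 + 4 \left(-16\right) 5} = \frac{1}{-487 - 320} = \frac{1}{-807} = - \frac{1}{807}$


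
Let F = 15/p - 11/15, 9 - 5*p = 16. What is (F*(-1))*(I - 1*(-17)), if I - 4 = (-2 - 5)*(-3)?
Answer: 2404/5 ≈ 480.80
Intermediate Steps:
p = -7/5 (p = 9/5 - ⅕*16 = 9/5 - 16/5 = -7/5 ≈ -1.4000)
I = 25 (I = 4 + (-2 - 5)*(-3) = 4 - 7*(-3) = 4 + 21 = 25)
F = -1202/105 (F = 15/(-7/5) - 11/15 = 15*(-5/7) - 11*1/15 = -75/7 - 11/15 = -1202/105 ≈ -11.448)
(F*(-1))*(I - 1*(-17)) = (-1202/105*(-1))*(25 - 1*(-17)) = 1202*(25 + 17)/105 = (1202/105)*42 = 2404/5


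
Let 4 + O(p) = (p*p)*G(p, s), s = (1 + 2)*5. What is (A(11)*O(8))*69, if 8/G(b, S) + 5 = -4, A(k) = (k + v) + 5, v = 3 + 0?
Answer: -239476/3 ≈ -79825.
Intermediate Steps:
v = 3
s = 15 (s = 3*5 = 15)
A(k) = 8 + k (A(k) = (k + 3) + 5 = (3 + k) + 5 = 8 + k)
G(b, S) = -8/9 (G(b, S) = 8/(-5 - 4) = 8/(-9) = 8*(-1/9) = -8/9)
O(p) = -4 - 8*p**2/9 (O(p) = -4 + (p*p)*(-8/9) = -4 + p**2*(-8/9) = -4 - 8*p**2/9)
(A(11)*O(8))*69 = ((8 + 11)*(-4 - 8/9*8**2))*69 = (19*(-4 - 8/9*64))*69 = (19*(-4 - 512/9))*69 = (19*(-548/9))*69 = -10412/9*69 = -239476/3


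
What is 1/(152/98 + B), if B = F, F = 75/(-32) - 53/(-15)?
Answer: 23520/64459 ≈ 0.36488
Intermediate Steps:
F = 571/480 (F = 75*(-1/32) - 53*(-1/15) = -75/32 + 53/15 = 571/480 ≈ 1.1896)
B = 571/480 ≈ 1.1896
1/(152/98 + B) = 1/(152/98 + 571/480) = 1/(152*(1/98) + 571/480) = 1/(76/49 + 571/480) = 1/(64459/23520) = 23520/64459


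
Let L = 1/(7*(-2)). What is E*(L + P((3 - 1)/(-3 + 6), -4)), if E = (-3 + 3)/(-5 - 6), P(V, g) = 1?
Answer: 0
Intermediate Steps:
L = -1/14 (L = 1/(-14) = -1/14 ≈ -0.071429)
E = 0 (E = 0/(-11) = 0*(-1/11) = 0)
E*(L + P((3 - 1)/(-3 + 6), -4)) = 0*(-1/14 + 1) = 0*(13/14) = 0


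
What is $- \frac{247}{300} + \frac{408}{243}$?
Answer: $\frac{6931}{8100} \approx 0.85568$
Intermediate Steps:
$- \frac{247}{300} + \frac{408}{243} = \left(-247\right) \frac{1}{300} + 408 \cdot \frac{1}{243} = - \frac{247}{300} + \frac{136}{81} = \frac{6931}{8100}$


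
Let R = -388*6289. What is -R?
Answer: 2440132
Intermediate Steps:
R = -2440132
-R = -1*(-2440132) = 2440132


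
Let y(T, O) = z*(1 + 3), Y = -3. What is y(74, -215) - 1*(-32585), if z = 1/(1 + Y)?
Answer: 32583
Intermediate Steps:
z = -½ (z = 1/(1 - 3) = 1/(-2) = -½ ≈ -0.50000)
y(T, O) = -2 (y(T, O) = -(1 + 3)/2 = -½*4 = -2)
y(74, -215) - 1*(-32585) = -2 - 1*(-32585) = -2 + 32585 = 32583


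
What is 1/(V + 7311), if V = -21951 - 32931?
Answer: -1/47571 ≈ -2.1021e-5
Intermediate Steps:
V = -54882
1/(V + 7311) = 1/(-54882 + 7311) = 1/(-47571) = -1/47571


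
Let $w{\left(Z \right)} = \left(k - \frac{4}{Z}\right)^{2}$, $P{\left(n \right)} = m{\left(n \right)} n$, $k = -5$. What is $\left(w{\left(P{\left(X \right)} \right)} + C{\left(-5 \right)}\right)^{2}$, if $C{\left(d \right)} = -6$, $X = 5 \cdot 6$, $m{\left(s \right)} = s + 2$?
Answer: $\frac{1202972433601}{3317760000} \approx 362.59$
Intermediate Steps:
$m{\left(s \right)} = 2 + s$
$X = 30$
$P{\left(n \right)} = n \left(2 + n\right)$ ($P{\left(n \right)} = \left(2 + n\right) n = n \left(2 + n\right)$)
$w{\left(Z \right)} = \left(-5 - \frac{4}{Z}\right)^{2}$
$\left(w{\left(P{\left(X \right)} \right)} + C{\left(-5 \right)}\right)^{2} = \left(\frac{\left(4 + 5 \cdot 30 \left(2 + 30\right)\right)^{2}}{900 \left(2 + 30\right)^{2}} - 6\right)^{2} = \left(\frac{\left(4 + 5 \cdot 30 \cdot 32\right)^{2}}{921600} - 6\right)^{2} = \left(\frac{\left(4 + 5 \cdot 960\right)^{2}}{921600} - 6\right)^{2} = \left(\frac{\left(4 + 4800\right)^{2}}{921600} - 6\right)^{2} = \left(\frac{4804^{2}}{921600} - 6\right)^{2} = \left(\frac{1}{921600} \cdot 23078416 - 6\right)^{2} = \left(\frac{1442401}{57600} - 6\right)^{2} = \left(\frac{1096801}{57600}\right)^{2} = \frac{1202972433601}{3317760000}$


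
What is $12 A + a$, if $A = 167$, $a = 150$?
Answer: $2154$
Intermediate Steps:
$12 A + a = 12 \cdot 167 + 150 = 2004 + 150 = 2154$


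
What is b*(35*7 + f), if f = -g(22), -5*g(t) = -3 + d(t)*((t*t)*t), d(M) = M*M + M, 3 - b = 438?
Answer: -468852570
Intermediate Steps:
b = -435 (b = 3 - 1*438 = 3 - 438 = -435)
d(M) = M + M² (d(M) = M² + M = M + M²)
g(t) = ⅗ - t⁴*(1 + t)/5 (g(t) = -(-3 + (t*(1 + t))*((t*t)*t))/5 = -(-3 + (t*(1 + t))*(t²*t))/5 = -(-3 + (t*(1 + t))*t³)/5 = -(-3 + t⁴*(1 + t))/5 = ⅗ - t⁴*(1 + t)/5)
f = 1077577 (f = -(⅗ - ⅕*22⁴ - ⅕*22⁵) = -(⅗ - ⅕*234256 - ⅕*5153632) = -(⅗ - 234256/5 - 5153632/5) = -1*(-1077577) = 1077577)
b*(35*7 + f) = -435*(35*7 + 1077577) = -435*(245 + 1077577) = -435*1077822 = -468852570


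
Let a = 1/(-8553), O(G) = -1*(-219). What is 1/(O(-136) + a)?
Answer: 8553/1873106 ≈ 0.0045662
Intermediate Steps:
O(G) = 219
a = -1/8553 ≈ -0.00011692
1/(O(-136) + a) = 1/(219 - 1/8553) = 1/(1873106/8553) = 8553/1873106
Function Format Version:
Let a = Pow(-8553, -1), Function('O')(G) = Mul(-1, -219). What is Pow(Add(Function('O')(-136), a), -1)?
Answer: Rational(8553, 1873106) ≈ 0.0045662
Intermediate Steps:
Function('O')(G) = 219
a = Rational(-1, 8553) ≈ -0.00011692
Pow(Add(Function('O')(-136), a), -1) = Pow(Add(219, Rational(-1, 8553)), -1) = Pow(Rational(1873106, 8553), -1) = Rational(8553, 1873106)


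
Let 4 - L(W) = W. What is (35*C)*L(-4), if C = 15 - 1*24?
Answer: -2520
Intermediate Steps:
L(W) = 4 - W
C = -9 (C = 15 - 24 = -9)
(35*C)*L(-4) = (35*(-9))*(4 - 1*(-4)) = -315*(4 + 4) = -315*8 = -2520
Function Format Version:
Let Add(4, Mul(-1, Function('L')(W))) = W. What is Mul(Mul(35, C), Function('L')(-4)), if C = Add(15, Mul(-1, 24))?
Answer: -2520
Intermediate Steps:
Function('L')(W) = Add(4, Mul(-1, W))
C = -9 (C = Add(15, -24) = -9)
Mul(Mul(35, C), Function('L')(-4)) = Mul(Mul(35, -9), Add(4, Mul(-1, -4))) = Mul(-315, Add(4, 4)) = Mul(-315, 8) = -2520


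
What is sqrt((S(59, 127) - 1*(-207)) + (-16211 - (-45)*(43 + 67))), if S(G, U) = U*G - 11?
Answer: 2*I*sqrt(893) ≈ 59.766*I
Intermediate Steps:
S(G, U) = -11 + G*U (S(G, U) = G*U - 11 = -11 + G*U)
sqrt((S(59, 127) - 1*(-207)) + (-16211 - (-45)*(43 + 67))) = sqrt(((-11 + 59*127) - 1*(-207)) + (-16211 - (-45)*(43 + 67))) = sqrt(((-11 + 7493) + 207) + (-16211 - (-45)*110)) = sqrt((7482 + 207) + (-16211 - 1*(-4950))) = sqrt(7689 + (-16211 + 4950)) = sqrt(7689 - 11261) = sqrt(-3572) = 2*I*sqrt(893)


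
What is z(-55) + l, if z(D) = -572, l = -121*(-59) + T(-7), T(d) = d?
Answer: 6560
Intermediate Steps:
l = 7132 (l = -121*(-59) - 7 = 7139 - 7 = 7132)
z(-55) + l = -572 + 7132 = 6560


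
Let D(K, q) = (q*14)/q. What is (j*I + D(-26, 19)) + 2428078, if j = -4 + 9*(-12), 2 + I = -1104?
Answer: 2551964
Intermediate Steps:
I = -1106 (I = -2 - 1104 = -1106)
D(K, q) = 14 (D(K, q) = (14*q)/q = 14)
j = -112 (j = -4 - 108 = -112)
(j*I + D(-26, 19)) + 2428078 = (-112*(-1106) + 14) + 2428078 = (123872 + 14) + 2428078 = 123886 + 2428078 = 2551964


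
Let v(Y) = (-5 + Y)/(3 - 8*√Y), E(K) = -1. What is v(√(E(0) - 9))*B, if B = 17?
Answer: -17*(5 - I*√10)/(3 - 8*10^(¼)*√I) ≈ 0.39245 - 8.1743*I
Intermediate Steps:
v(Y) = (-5 + Y)/(3 - 8*√Y)
v(√(E(0) - 9))*B = ((5 - √(-1 - 9))/(-3 + 8*√(√(-1 - 9))))*17 = ((5 - √(-10))/(-3 + 8*√(√(-10))))*17 = ((5 - I*√10)/(-3 + 8*√(I*√10)))*17 = ((5 - I*√10)/(-3 + 8*(10^(¼)*√I)))*17 = ((5 - I*√10)/(-3 + 8*10^(¼)*√I))*17 = 17*(5 - I*√10)/(-3 + 8*10^(¼)*√I)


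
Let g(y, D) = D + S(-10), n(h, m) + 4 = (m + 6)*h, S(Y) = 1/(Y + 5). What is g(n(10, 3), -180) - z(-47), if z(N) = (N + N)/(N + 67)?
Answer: -351/2 ≈ -175.50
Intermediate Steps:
S(Y) = 1/(5 + Y)
n(h, m) = -4 + h*(6 + m) (n(h, m) = -4 + (m + 6)*h = -4 + (6 + m)*h = -4 + h*(6 + m))
z(N) = 2*N/(67 + N) (z(N) = (2*N)/(67 + N) = 2*N/(67 + N))
g(y, D) = -⅕ + D (g(y, D) = D + 1/(5 - 10) = D + 1/(-5) = D - ⅕ = -⅕ + D)
g(n(10, 3), -180) - z(-47) = (-⅕ - 180) - 2*(-47)/(67 - 47) = -901/5 - 2*(-47)/20 = -901/5 - 1*(-47/10) = -901/5 + 47/10 = -351/2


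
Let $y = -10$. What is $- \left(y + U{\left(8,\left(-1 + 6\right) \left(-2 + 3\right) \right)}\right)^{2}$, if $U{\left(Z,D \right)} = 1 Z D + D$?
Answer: $-1225$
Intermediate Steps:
$U{\left(Z,D \right)} = D + D Z$ ($U{\left(Z,D \right)} = Z D + D = D Z + D = D + D Z$)
$- \left(y + U{\left(8,\left(-1 + 6\right) \left(-2 + 3\right) \right)}\right)^{2} = - \left(-10 + \left(-1 + 6\right) \left(-2 + 3\right) \left(1 + 8\right)\right)^{2} = - \left(-10 + 5 \cdot 1 \cdot 9\right)^{2} = - \left(-10 + 5 \cdot 9\right)^{2} = - \left(-10 + 45\right)^{2} = - 35^{2} = \left(-1\right) 1225 = -1225$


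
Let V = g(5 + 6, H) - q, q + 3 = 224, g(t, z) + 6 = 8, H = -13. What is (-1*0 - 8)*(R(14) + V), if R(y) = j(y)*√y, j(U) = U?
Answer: 1752 - 112*√14 ≈ 1332.9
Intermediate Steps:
g(t, z) = 2 (g(t, z) = -6 + 8 = 2)
R(y) = y^(3/2) (R(y) = y*√y = y^(3/2))
q = 221 (q = -3 + 224 = 221)
V = -219 (V = 2 - 1*221 = 2 - 221 = -219)
(-1*0 - 8)*(R(14) + V) = (-1*0 - 8)*(14^(3/2) - 219) = (0 - 8)*(14*√14 - 219) = -8*(-219 + 14*√14) = 1752 - 112*√14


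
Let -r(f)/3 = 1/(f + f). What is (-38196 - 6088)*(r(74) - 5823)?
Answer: 9541065297/37 ≈ 2.5787e+8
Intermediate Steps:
r(f) = -3/(2*f) (r(f) = -3/(f + f) = -3*1/(2*f) = -3/(2*f))
(-38196 - 6088)*(r(74) - 5823) = (-38196 - 6088)*(-3/2/74 - 5823) = -44284*(-3/2*1/74 - 5823) = -44284*(-3/148 - 5823) = -44284*(-861807/148) = 9541065297/37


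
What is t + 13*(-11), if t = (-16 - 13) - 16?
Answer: -188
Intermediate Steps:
t = -45 (t = -29 - 16 = -45)
t + 13*(-11) = -45 + 13*(-11) = -45 - 143 = -188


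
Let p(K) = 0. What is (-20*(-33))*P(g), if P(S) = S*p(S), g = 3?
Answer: 0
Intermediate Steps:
P(S) = 0 (P(S) = S*0 = 0)
(-20*(-33))*P(g) = -20*(-33)*0 = 660*0 = 0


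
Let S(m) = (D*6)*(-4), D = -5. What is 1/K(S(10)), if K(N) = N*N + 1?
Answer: 1/14401 ≈ 6.9440e-5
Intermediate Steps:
S(m) = 120 (S(m) = -5*6*(-4) = -30*(-4) = 120)
K(N) = 1 + N**2 (K(N) = N**2 + 1 = 1 + N**2)
1/K(S(10)) = 1/(1 + 120**2) = 1/(1 + 14400) = 1/14401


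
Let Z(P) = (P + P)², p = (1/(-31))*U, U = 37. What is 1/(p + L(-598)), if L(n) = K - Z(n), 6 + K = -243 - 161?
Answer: -31/44355643 ≈ -6.9890e-7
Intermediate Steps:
K = -410 (K = -6 + (-243 - 161) = -6 - 404 = -410)
p = -37/31 (p = (1/(-31))*37 = -1/31*1*37 = -1/31*37 = -37/31 ≈ -1.1935)
Z(P) = 4*P² (Z(P) = (2*P)² = 4*P²)
L(n) = -410 - 4*n²
1/(p + L(-598)) = 1/(-37/31 + (-410 - 4*(-598)²)) = 1/(-37/31 + (-410 - 4*357604)) = 1/(-37/31 + (-410 - 1430416)) = 1/(-37/31 - 1430826) = 1/(-44355643/31) = -31/44355643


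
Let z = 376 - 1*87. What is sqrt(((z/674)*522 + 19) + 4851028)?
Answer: 2*sqrt(137738494079)/337 ≈ 2202.6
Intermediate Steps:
z = 289 (z = 376 - 87 = 289)
sqrt(((z/674)*522 + 19) + 4851028) = sqrt(((289/674)*522 + 19) + 4851028) = sqrt((75429/337 + 19) + 4851028) = sqrt(81832/337 + 4851028) = sqrt(1634878268/337) = 2*sqrt(137738494079)/337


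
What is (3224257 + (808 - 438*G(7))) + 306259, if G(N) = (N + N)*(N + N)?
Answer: 3445476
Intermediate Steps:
G(N) = 4*N² (G(N) = (2*N)*(2*N) = 4*N²)
(3224257 + (808 - 438*G(7))) + 306259 = (3224257 + (808 - 1752*7²)) + 306259 = (3224257 + (808 - 1752*49)) + 306259 = (3224257 + (808 - 438*196)) + 306259 = (3224257 + (808 - 85848)) + 306259 = (3224257 - 85040) + 306259 = 3139217 + 306259 = 3445476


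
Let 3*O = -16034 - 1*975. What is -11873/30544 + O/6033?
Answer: -734412323/552815856 ≈ -1.3285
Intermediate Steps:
O = -17009/3 (O = (-16034 - 1*975)/3 = (-16034 - 975)/3 = (⅓)*(-17009) = -17009/3 ≈ -5669.7)
-11873/30544 + O/6033 = -11873/30544 - 17009/3/6033 = -11873*1/30544 - 17009/3*1/6033 = -11873/30544 - 17009/18099 = -734412323/552815856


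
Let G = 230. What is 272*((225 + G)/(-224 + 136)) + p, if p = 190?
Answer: -13380/11 ≈ -1216.4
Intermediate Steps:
272*((225 + G)/(-224 + 136)) + p = 272*((225 + 230)/(-224 + 136)) + 190 = 272*(455/(-88)) + 190 = 272*(455*(-1/88)) + 190 = 272*(-455/88) + 190 = -15470/11 + 190 = -13380/11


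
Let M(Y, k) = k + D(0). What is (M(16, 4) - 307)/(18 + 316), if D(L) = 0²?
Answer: -303/334 ≈ -0.90719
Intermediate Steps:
D(L) = 0
M(Y, k) = k (M(Y, k) = k + 0 = k)
(M(16, 4) - 307)/(18 + 316) = (4 - 307)/(18 + 316) = -303/334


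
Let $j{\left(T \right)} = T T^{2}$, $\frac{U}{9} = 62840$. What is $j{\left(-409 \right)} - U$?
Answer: $-68983489$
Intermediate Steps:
$U = 565560$ ($U = 9 \cdot 62840 = 565560$)
$j{\left(T \right)} = T^{3}$
$j{\left(-409 \right)} - U = \left(-409\right)^{3} - 565560 = -68417929 - 565560 = -68983489$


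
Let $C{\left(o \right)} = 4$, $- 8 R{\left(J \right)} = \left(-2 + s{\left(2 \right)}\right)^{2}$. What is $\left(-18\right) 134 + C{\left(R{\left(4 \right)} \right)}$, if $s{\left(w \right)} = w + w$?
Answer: $-2408$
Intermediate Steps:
$s{\left(w \right)} = 2 w$
$R{\left(J \right)} = - \frac{1}{2}$ ($R{\left(J \right)} = - \frac{\left(-2 + 2 \cdot 2\right)^{2}}{8} = - \frac{\left(-2 + 4\right)^{2}}{8} = - \frac{2^{2}}{8} = \left(- \frac{1}{8}\right) 4 = - \frac{1}{2}$)
$\left(-18\right) 134 + C{\left(R{\left(4 \right)} \right)} = \left(-18\right) 134 + 4 = -2412 + 4 = -2408$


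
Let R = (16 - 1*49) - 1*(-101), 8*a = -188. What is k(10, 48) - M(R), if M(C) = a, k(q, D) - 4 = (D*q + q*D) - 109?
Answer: 1757/2 ≈ 878.50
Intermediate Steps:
k(q, D) = -105 + 2*D*q (k(q, D) = 4 + ((D*q + q*D) - 109) = 4 + ((D*q + D*q) - 109) = 4 + (2*D*q - 109) = 4 + (-109 + 2*D*q) = -105 + 2*D*q)
a = -47/2 (a = (1/8)*(-188) = -47/2 ≈ -23.500)
R = 68 (R = (16 - 49) + 101 = -33 + 101 = 68)
M(C) = -47/2
k(10, 48) - M(R) = (-105 + 2*48*10) - 1*(-47/2) = (-105 + 960) + 47/2 = 855 + 47/2 = 1757/2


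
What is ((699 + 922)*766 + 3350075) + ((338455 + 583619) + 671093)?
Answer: 6184928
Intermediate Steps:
((699 + 922)*766 + 3350075) + ((338455 + 583619) + 671093) = (1621*766 + 3350075) + (922074 + 671093) = (1241686 + 3350075) + 1593167 = 4591761 + 1593167 = 6184928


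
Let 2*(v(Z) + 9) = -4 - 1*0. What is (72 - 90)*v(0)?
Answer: 198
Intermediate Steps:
v(Z) = -11 (v(Z) = -9 + (-4 - 1*0)/2 = -9 + (-4 + 0)/2 = -9 + (1/2)*(-4) = -9 - 2 = -11)
(72 - 90)*v(0) = (72 - 90)*(-11) = -18*(-11) = 198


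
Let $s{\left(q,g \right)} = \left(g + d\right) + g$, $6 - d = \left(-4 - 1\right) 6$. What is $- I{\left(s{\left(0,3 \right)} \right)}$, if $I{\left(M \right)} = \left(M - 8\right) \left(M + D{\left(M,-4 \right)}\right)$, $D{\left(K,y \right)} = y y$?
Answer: $-1972$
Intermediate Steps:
$D{\left(K,y \right)} = y^{2}$
$d = 36$ ($d = 6 - \left(-4 - 1\right) 6 = 6 - \left(-5\right) 6 = 6 - -30 = 6 + 30 = 36$)
$s{\left(q,g \right)} = 36 + 2 g$ ($s{\left(q,g \right)} = \left(g + 36\right) + g = \left(36 + g\right) + g = 36 + 2 g$)
$I{\left(M \right)} = \left(-8 + M\right) \left(16 + M\right)$ ($I{\left(M \right)} = \left(M - 8\right) \left(M + \left(-4\right)^{2}\right) = \left(-8 + M\right) \left(M + 16\right) = \left(-8 + M\right) \left(16 + M\right)$)
$- I{\left(s{\left(0,3 \right)} \right)} = - (-128 + \left(36 + 2 \cdot 3\right)^{2} + 8 \left(36 + 2 \cdot 3\right)) = - (-128 + \left(36 + 6\right)^{2} + 8 \left(36 + 6\right)) = - (-128 + 42^{2} + 8 \cdot 42) = - (-128 + 1764 + 336) = \left(-1\right) 1972 = -1972$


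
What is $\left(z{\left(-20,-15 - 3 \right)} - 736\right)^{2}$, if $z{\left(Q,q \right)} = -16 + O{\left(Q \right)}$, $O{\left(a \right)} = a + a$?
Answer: $627264$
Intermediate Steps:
$O{\left(a \right)} = 2 a$
$z{\left(Q,q \right)} = -16 + 2 Q$
$\left(z{\left(-20,-15 - 3 \right)} - 736\right)^{2} = \left(\left(-16 + 2 \left(-20\right)\right) - 736\right)^{2} = \left(\left(-16 - 40\right) - 736\right)^{2} = \left(-56 - 736\right)^{2} = \left(-792\right)^{2} = 627264$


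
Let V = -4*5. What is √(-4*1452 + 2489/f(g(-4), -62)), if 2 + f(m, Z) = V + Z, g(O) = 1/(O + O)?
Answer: I*√10297581/42 ≈ 76.404*I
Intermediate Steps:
V = -20
g(O) = 1/(2*O)
f(m, Z) = -22 + Z (f(m, Z) = -2 + (-20 + Z) = -22 + Z)
√(-4*1452 + 2489/f(g(-4), -62)) = √(-4*1452 + 2489/(-22 - 62)) = √(-5808 + 2489/(-84)) = √(-5808 + 2489*(-1/84)) = √(-5808 - 2489/84) = √(-490361/84) = I*√10297581/42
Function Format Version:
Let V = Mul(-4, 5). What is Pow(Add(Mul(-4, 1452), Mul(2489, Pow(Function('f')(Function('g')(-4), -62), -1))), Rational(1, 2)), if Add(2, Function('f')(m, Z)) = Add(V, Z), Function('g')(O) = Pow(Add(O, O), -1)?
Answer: Mul(Rational(1, 42), I, Pow(10297581, Rational(1, 2))) ≈ Mul(76.404, I)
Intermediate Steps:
V = -20
Function('g')(O) = Mul(Rational(1, 2), Pow(O, -1)) (Function('g')(O) = Pow(Mul(2, O), -1) = Mul(Rational(1, 2), Pow(O, -1)))
Function('f')(m, Z) = Add(-22, Z) (Function('f')(m, Z) = Add(-2, Add(-20, Z)) = Add(-22, Z))
Pow(Add(Mul(-4, 1452), Mul(2489, Pow(Function('f')(Function('g')(-4), -62), -1))), Rational(1, 2)) = Pow(Add(Mul(-4, 1452), Mul(2489, Pow(Add(-22, -62), -1))), Rational(1, 2)) = Pow(Add(-5808, Mul(2489, Pow(-84, -1))), Rational(1, 2)) = Pow(Add(-5808, Mul(2489, Rational(-1, 84))), Rational(1, 2)) = Pow(Add(-5808, Rational(-2489, 84)), Rational(1, 2)) = Pow(Rational(-490361, 84), Rational(1, 2)) = Mul(Rational(1, 42), I, Pow(10297581, Rational(1, 2)))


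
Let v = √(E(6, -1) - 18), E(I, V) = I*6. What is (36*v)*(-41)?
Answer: -4428*√2 ≈ -6262.1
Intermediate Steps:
E(I, V) = 6*I
v = 3*√2 (v = √(6*6 - 18) = √(36 - 18) = √18 = 3*√2 ≈ 4.2426)
(36*v)*(-41) = (36*(3*√2))*(-41) = (108*√2)*(-41) = -4428*√2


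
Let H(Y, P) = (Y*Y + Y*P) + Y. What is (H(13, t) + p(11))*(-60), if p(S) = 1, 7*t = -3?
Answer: -74520/7 ≈ -10646.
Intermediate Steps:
t = -3/7 (t = (⅐)*(-3) = -3/7 ≈ -0.42857)
H(Y, P) = Y + Y² + P*Y (H(Y, P) = (Y² + P*Y) + Y = Y + Y² + P*Y)
(H(13, t) + p(11))*(-60) = (13*(1 - 3/7 + 13) + 1)*(-60) = (13*(95/7) + 1)*(-60) = (1235/7 + 1)*(-60) = (1242/7)*(-60) = -74520/7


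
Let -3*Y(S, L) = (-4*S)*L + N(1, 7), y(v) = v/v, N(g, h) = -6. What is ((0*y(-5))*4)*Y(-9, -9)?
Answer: 0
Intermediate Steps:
y(v) = 1
Y(S, L) = 2 + 4*L*S/3 (Y(S, L) = -((-4*S)*L - 6)/3 = -(-4*L*S - 6)/3 = -(-6 - 4*L*S)/3 = 2 + 4*L*S/3)
((0*y(-5))*4)*Y(-9, -9) = ((0*1)*4)*(2 + (4/3)*(-9)*(-9)) = (0*4)*(2 + 108) = 0*110 = 0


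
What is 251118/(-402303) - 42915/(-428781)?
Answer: -10045532657/19166653627 ≈ -0.52411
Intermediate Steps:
251118/(-402303) - 42915/(-428781) = 251118*(-1/402303) - 42915*(-1/428781) = -83706/134101 + 14305/142927 = -10045532657/19166653627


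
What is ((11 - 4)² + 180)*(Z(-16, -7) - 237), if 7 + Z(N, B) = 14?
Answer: -52670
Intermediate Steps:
Z(N, B) = 7 (Z(N, B) = -7 + 14 = 7)
((11 - 4)² + 180)*(Z(-16, -7) - 237) = ((11 - 4)² + 180)*(7 - 237) = (7² + 180)*(-230) = (49 + 180)*(-230) = 229*(-230) = -52670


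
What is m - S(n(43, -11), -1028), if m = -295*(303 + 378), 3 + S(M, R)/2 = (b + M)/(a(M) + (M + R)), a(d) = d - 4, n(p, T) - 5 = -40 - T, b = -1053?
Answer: -36160379/180 ≈ -2.0089e+5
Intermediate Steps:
n(p, T) = -35 - T (n(p, T) = 5 + (-40 - T) = -35 - T)
a(d) = -4 + d
S(M, R) = -6 + 2*(-1053 + M)/(-4 + R + 2*M) (S(M, R) = -6 + 2*((-1053 + M)/((-4 + M) + (M + R))) = -6 + 2*((-1053 + M)/(-4 + R + 2*M)) = -6 + 2*(-1053 + M)/(-4 + R + 2*M))
m = -200895 (m = -295*681 = -200895)
m - S(n(43, -11), -1028) = -200895 - 2*(-1041 - 5*(-35 - 1*(-11)) - 3*(-1028))/(-4 - 1028 + 2*(-35 - 1*(-11))) = -200895 - 2*(-1041 - 5*(-35 + 11) + 3084)/(-4 - 1028 + 2*(-35 + 11)) = -200895 - 2*(-1041 - 5*(-24) + 3084)/(-4 - 1028 + 2*(-24)) = -200895 - 2*(-1041 + 120 + 3084)/(-4 - 1028 - 48) = -200895 - 2*2163/(-1080) = -200895 - 2*(-1)*2163/1080 = -200895 - 1*(-721/180) = -200895 + 721/180 = -36160379/180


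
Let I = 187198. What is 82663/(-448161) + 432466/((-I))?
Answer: -14949195950/5992488777 ≈ -2.4947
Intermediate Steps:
82663/(-448161) + 432466/((-I)) = 82663/(-448161) + 432466/((-1*187198)) = 82663*(-1/448161) + 432466/(-187198) = -11809/64023 + 432466*(-1/187198) = -11809/64023 - 216233/93599 = -14949195950/5992488777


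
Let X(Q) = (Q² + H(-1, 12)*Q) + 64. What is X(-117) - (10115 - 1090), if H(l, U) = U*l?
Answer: 6132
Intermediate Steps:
X(Q) = 64 + Q² - 12*Q (X(Q) = (Q² + (12*(-1))*Q) + 64 = (Q² - 12*Q) + 64 = 64 + Q² - 12*Q)
X(-117) - (10115 - 1090) = (64 + (-117)² - 12*(-117)) - (10115 - 1090) = (64 + 13689 + 1404) - 1*9025 = 15157 - 9025 = 6132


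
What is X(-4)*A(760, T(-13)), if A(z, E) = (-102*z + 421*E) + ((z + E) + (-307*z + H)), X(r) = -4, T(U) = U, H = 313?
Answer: 1261012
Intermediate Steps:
A(z, E) = 313 - 408*z + 422*E (A(z, E) = (-102*z + 421*E) + ((z + E) + (-307*z + 313)) = (-102*z + 421*E) + ((E + z) + (313 - 307*z)) = (-102*z + 421*E) + (313 + E - 306*z) = 313 - 408*z + 422*E)
X(-4)*A(760, T(-13)) = -4*(313 - 408*760 + 422*(-13)) = -4*(313 - 310080 - 5486) = -4*(-315253) = 1261012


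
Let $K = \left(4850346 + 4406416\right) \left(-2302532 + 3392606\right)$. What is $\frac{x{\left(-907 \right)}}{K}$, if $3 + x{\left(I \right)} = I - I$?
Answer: $- \frac{1}{3363518526796} \approx -2.9731 \cdot 10^{-13}$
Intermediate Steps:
$K = 10090555580388$ ($K = 9256762 \cdot 1090074 = 10090555580388$)
$x{\left(I \right)} = -3$ ($x{\left(I \right)} = -3 + \left(I - I\right) = -3 + 0 = -3$)
$\frac{x{\left(-907 \right)}}{K} = - \frac{3}{10090555580388} = \left(-3\right) \frac{1}{10090555580388} = - \frac{1}{3363518526796}$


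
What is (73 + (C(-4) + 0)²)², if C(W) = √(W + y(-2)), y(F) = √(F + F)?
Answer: 4757 + 276*I ≈ 4757.0 + 276.0*I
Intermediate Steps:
y(F) = √2*√F (y(F) = √(2*F) = √2*√F)
C(W) = √(W + 2*I) (C(W) = √(W + √2*√(-2)) = √(W + √2*(I*√2)) = √(W + 2*I))
(73 + (C(-4) + 0)²)² = (73 + (√(-4 + 2*I) + 0)²)² = (73 + (√(-4 + 2*I))²)² = (73 + (-4 + 2*I))² = (69 + 2*I)²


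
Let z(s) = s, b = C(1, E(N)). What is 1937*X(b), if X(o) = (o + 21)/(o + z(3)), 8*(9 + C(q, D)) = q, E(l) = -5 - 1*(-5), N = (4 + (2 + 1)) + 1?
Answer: -187889/47 ≈ -3997.6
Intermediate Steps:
N = 8 (N = (4 + 3) + 1 = 7 + 1 = 8)
E(l) = 0 (E(l) = -5 + 5 = 0)
C(q, D) = -9 + q/8
b = -71/8 (b = -9 + (⅛)*1 = -9 + ⅛ = -71/8 ≈ -8.8750)
X(o) = (21 + o)/(3 + o) (X(o) = (o + 21)/(o + 3) = (21 + o)/(3 + o))
1937*X(b) = 1937*((21 - 71/8)/(3 - 71/8)) = 1937*((97/8)/(-47/8)) = 1937*(-8/47*97/8) = 1937*(-97/47) = -187889/47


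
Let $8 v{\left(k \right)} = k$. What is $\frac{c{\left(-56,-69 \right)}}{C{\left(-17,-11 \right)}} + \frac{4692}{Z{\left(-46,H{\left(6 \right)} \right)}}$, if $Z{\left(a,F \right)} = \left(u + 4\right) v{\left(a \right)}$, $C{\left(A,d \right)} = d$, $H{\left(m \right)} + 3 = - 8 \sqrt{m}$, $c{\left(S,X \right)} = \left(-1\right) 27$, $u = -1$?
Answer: $- \frac{2965}{11} \approx -269.55$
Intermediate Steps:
$v{\left(k \right)} = \frac{k}{8}$
$c{\left(S,X \right)} = -27$
$H{\left(m \right)} = -3 - 8 \sqrt{m}$
$Z{\left(a,F \right)} = \frac{3 a}{8}$ ($Z{\left(a,F \right)} = \left(-1 + 4\right) \frac{a}{8} = 3 \frac{a}{8} = \frac{3 a}{8}$)
$\frac{c{\left(-56,-69 \right)}}{C{\left(-17,-11 \right)}} + \frac{4692}{Z{\left(-46,H{\left(6 \right)} \right)}} = - \frac{27}{-11} + \frac{4692}{\frac{3}{8} \left(-46\right)} = \left(-27\right) \left(- \frac{1}{11}\right) + \frac{4692}{- \frac{69}{4}} = \frac{27}{11} + 4692 \left(- \frac{4}{69}\right) = \frac{27}{11} - 272 = - \frac{2965}{11}$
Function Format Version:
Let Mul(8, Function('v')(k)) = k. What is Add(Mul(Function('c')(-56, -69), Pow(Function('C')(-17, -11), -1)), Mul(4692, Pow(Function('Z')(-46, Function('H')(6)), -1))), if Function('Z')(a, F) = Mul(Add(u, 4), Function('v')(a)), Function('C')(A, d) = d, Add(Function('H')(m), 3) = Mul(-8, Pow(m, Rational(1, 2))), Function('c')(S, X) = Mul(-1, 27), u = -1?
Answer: Rational(-2965, 11) ≈ -269.55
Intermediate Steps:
Function('v')(k) = Mul(Rational(1, 8), k)
Function('c')(S, X) = -27
Function('H')(m) = Add(-3, Mul(-8, Pow(m, Rational(1, 2))))
Function('Z')(a, F) = Mul(Rational(3, 8), a) (Function('Z')(a, F) = Mul(Add(-1, 4), Mul(Rational(1, 8), a)) = Mul(3, Mul(Rational(1, 8), a)) = Mul(Rational(3, 8), a))
Add(Mul(Function('c')(-56, -69), Pow(Function('C')(-17, -11), -1)), Mul(4692, Pow(Function('Z')(-46, Function('H')(6)), -1))) = Add(Mul(-27, Pow(-11, -1)), Mul(4692, Pow(Mul(Rational(3, 8), -46), -1))) = Add(Mul(-27, Rational(-1, 11)), Mul(4692, Pow(Rational(-69, 4), -1))) = Add(Rational(27, 11), Mul(4692, Rational(-4, 69))) = Add(Rational(27, 11), -272) = Rational(-2965, 11)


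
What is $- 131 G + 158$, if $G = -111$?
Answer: $14699$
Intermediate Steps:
$- 131 G + 158 = \left(-131\right) \left(-111\right) + 158 = 14541 + 158 = 14699$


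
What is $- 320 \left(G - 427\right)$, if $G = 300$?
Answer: $40640$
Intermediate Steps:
$- 320 \left(G - 427\right) = - 320 \left(300 - 427\right) = \left(-320\right) \left(-127\right) = 40640$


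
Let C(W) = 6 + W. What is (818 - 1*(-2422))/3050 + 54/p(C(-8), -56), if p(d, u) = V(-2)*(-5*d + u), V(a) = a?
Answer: 23139/14030 ≈ 1.6493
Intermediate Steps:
p(d, u) = -2*u + 10*d (p(d, u) = -2*(-5*d + u) = -2*(u - 5*d) = -2*u + 10*d)
(818 - 1*(-2422))/3050 + 54/p(C(-8), -56) = (818 - 1*(-2422))/3050 + 54/(-2*(-56) + 10*(6 - 8)) = (818 + 2422)*(1/3050) + 54/(112 + 10*(-2)) = 3240*(1/3050) + 54/(112 - 20) = 324/305 + 54/92 = 324/305 + 54*(1/92) = 324/305 + 27/46 = 23139/14030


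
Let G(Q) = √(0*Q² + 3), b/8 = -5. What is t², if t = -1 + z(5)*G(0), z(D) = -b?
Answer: 4801 - 80*√3 ≈ 4662.4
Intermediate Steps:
b = -40 (b = 8*(-5) = -40)
G(Q) = √3 (G(Q) = √(0 + 3) = √3)
z(D) = 40 (z(D) = -1*(-40) = 40)
t = -1 + 40*√3 ≈ 68.282
t² = (-1 + 40*√3)²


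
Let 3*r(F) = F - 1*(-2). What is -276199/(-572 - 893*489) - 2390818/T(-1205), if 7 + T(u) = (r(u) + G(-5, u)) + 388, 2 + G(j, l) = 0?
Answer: 522694428030/4809739 ≈ 1.0867e+5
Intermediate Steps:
G(j, l) = -2 (G(j, l) = -2 + 0 = -2)
r(F) = ⅔ + F/3 (r(F) = (F - 1*(-2))/3 = (F + 2)/3 = (2 + F)/3 = ⅔ + F/3)
T(u) = 1139/3 + u/3 (T(u) = -7 + (((⅔ + u/3) - 2) + 388) = -7 + ((-4/3 + u/3) + 388) = -7 + (1160/3 + u/3) = 1139/3 + u/3)
-276199/(-572 - 893*489) - 2390818/T(-1205) = -276199/(-572 - 893*489) - 2390818/(1139/3 + (⅓)*(-1205)) = -276199/(-572 - 436677) - 2390818/(1139/3 - 1205/3) = -276199/(-437249) - 2390818/(-22) = -276199*(-1/437249) - 2390818*(-1/22) = 276199/437249 + 1195409/11 = 522694428030/4809739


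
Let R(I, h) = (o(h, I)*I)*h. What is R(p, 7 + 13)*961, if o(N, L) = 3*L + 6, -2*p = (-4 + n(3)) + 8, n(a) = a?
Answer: 302715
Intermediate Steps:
p = -7/2 (p = -((-4 + 3) + 8)/2 = -(-1 + 8)/2 = -½*7 = -7/2 ≈ -3.5000)
o(N, L) = 6 + 3*L
R(I, h) = I*h*(6 + 3*I) (R(I, h) = ((6 + 3*I)*I)*h = (I*(6 + 3*I))*h = I*h*(6 + 3*I))
R(p, 7 + 13)*961 = (3*(-7/2)*(7 + 13)*(2 - 7/2))*961 = (3*(-7/2)*20*(-3/2))*961 = 315*961 = 302715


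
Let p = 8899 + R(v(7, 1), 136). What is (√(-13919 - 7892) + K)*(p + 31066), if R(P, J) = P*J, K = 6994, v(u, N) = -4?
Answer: 275710474 + 39421*I*√21811 ≈ 2.7571e+8 + 5.8219e+6*I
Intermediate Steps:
R(P, J) = J*P
p = 8355 (p = 8899 + 136*(-4) = 8899 - 544 = 8355)
(√(-13919 - 7892) + K)*(p + 31066) = (√(-13919 - 7892) + 6994)*(8355 + 31066) = (√(-21811) + 6994)*39421 = (I*√21811 + 6994)*39421 = (6994 + I*√21811)*39421 = 275710474 + 39421*I*√21811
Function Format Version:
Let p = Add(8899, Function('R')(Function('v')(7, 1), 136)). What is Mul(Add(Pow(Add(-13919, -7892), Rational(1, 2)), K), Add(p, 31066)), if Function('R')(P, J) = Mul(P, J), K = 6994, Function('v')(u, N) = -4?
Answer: Add(275710474, Mul(39421, I, Pow(21811, Rational(1, 2)))) ≈ Add(2.7571e+8, Mul(5.8219e+6, I))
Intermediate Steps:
Function('R')(P, J) = Mul(J, P)
p = 8355 (p = Add(8899, Mul(136, -4)) = Add(8899, -544) = 8355)
Mul(Add(Pow(Add(-13919, -7892), Rational(1, 2)), K), Add(p, 31066)) = Mul(Add(Pow(Add(-13919, -7892), Rational(1, 2)), 6994), Add(8355, 31066)) = Mul(Add(Pow(-21811, Rational(1, 2)), 6994), 39421) = Mul(Add(Mul(I, Pow(21811, Rational(1, 2))), 6994), 39421) = Mul(Add(6994, Mul(I, Pow(21811, Rational(1, 2)))), 39421) = Add(275710474, Mul(39421, I, Pow(21811, Rational(1, 2))))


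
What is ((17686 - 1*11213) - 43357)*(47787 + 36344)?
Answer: -3103087804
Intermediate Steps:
((17686 - 1*11213) - 43357)*(47787 + 36344) = ((17686 - 11213) - 43357)*84131 = (6473 - 43357)*84131 = -36884*84131 = -3103087804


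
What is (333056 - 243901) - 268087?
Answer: -178932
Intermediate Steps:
(333056 - 243901) - 268087 = 89155 - 268087 = -178932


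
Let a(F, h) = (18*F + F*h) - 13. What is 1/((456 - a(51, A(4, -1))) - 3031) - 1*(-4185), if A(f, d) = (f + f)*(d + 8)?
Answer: 26516159/6336 ≈ 4185.0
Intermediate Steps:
A(f, d) = 2*f*(8 + d) (A(f, d) = (2*f)*(8 + d) = 2*f*(8 + d))
a(F, h) = -13 + 18*F + F*h
1/((456 - a(51, A(4, -1))) - 3031) - 1*(-4185) = 1/((456 - (-13 + 18*51 + 51*(2*4*(8 - 1)))) - 3031) - 1*(-4185) = 1/((456 - (-13 + 918 + 51*(2*4*7))) - 3031) + 4185 = 1/((456 - (-13 + 918 + 51*56)) - 3031) + 4185 = 1/((456 - (-13 + 918 + 2856)) - 3031) + 4185 = 1/((456 - 1*3761) - 3031) + 4185 = 1/((456 - 3761) - 3031) + 4185 = 1/(-3305 - 3031) + 4185 = 1/(-6336) + 4185 = -1/6336 + 4185 = 26516159/6336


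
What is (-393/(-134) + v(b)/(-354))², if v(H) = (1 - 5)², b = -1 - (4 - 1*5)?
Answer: 4690743121/562543524 ≈ 8.3385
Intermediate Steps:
b = 0 (b = -1 - (4 - 5) = -1 - 1*(-1) = -1 + 1 = 0)
v(H) = 16 (v(H) = (-4)² = 16)
(-393/(-134) + v(b)/(-354))² = (-393/(-134) + 16/(-354))² = (-393*(-1/134) + 16*(-1/354))² = (393/134 - 8/177)² = (68489/23718)² = 4690743121/562543524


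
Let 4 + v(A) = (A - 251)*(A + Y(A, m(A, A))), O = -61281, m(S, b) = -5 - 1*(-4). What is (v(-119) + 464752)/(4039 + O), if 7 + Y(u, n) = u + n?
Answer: -277884/28621 ≈ -9.7091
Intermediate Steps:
m(S, b) = -1 (m(S, b) = -5 + 4 = -1)
Y(u, n) = -7 + n + u (Y(u, n) = -7 + (u + n) = -7 + (n + u) = -7 + n + u)
v(A) = -4 + (-251 + A)*(-8 + 2*A) (v(A) = -4 + (A - 251)*(A + (-7 - 1 + A)) = -4 + (-251 + A)*(A + (-8 + A)) = -4 + (-251 + A)*(-8 + 2*A))
(v(-119) + 464752)/(4039 + O) = ((2004 - 510*(-119) + 2*(-119)**2) + 464752)/(4039 - 61281) = ((2004 + 60690 + 2*14161) + 464752)/(-57242) = ((2004 + 60690 + 28322) + 464752)*(-1/57242) = (91016 + 464752)*(-1/57242) = 555768*(-1/57242) = -277884/28621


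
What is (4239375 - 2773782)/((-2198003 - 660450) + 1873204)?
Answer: -1465593/985249 ≈ -1.4875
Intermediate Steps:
(4239375 - 2773782)/((-2198003 - 660450) + 1873204) = 1465593/(-2858453 + 1873204) = 1465593/(-985249) = 1465593*(-1/985249) = -1465593/985249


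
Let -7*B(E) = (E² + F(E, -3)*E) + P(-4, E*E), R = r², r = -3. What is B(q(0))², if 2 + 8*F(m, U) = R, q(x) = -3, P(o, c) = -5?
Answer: 121/3136 ≈ 0.038584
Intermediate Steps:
R = 9 (R = (-3)² = 9)
F(m, U) = 7/8 (F(m, U) = -¼ + (⅛)*9 = -¼ + 9/8 = 7/8)
B(E) = 5/7 - E²/7 - E/8 (B(E) = -((E² + 7*E/8) - 5)/7 = -(-5 + E² + 7*E/8)/7 = 5/7 - E²/7 - E/8)
B(q(0))² = (5/7 - ⅐*(-3)² - ⅛*(-3))² = (5/7 - ⅐*9 + 3/8)² = (5/7 - 9/7 + 3/8)² = (-11/56)² = 121/3136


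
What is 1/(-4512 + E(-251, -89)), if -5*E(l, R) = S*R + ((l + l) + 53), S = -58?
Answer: -5/27273 ≈ -0.00018333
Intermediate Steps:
E(l, R) = -53/5 - 2*l/5 + 58*R/5 (E(l, R) = -(-58*R + ((l + l) + 53))/5 = -(-58*R + (2*l + 53))/5 = -(-58*R + (53 + 2*l))/5 = -(53 - 58*R + 2*l)/5 = -53/5 - 2*l/5 + 58*R/5)
1/(-4512 + E(-251, -89)) = 1/(-4512 + (-53/5 - ⅖*(-251) + (58/5)*(-89))) = 1/(-4512 + (-53/5 + 502/5 - 5162/5)) = 1/(-4512 - 4713/5) = 1/(-27273/5) = -5/27273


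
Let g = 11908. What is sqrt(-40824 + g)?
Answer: 2*I*sqrt(7229) ≈ 170.05*I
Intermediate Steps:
sqrt(-40824 + g) = sqrt(-40824 + 11908) = sqrt(-28916) = 2*I*sqrt(7229)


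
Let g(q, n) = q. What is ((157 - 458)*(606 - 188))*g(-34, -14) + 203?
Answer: 4278015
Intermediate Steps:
((157 - 458)*(606 - 188))*g(-34, -14) + 203 = ((157 - 458)*(606 - 188))*(-34) + 203 = -301*418*(-34) + 203 = -125818*(-34) + 203 = 4277812 + 203 = 4278015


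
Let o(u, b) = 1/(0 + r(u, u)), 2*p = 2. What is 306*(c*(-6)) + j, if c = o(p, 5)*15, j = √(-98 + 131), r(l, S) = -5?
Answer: 5508 + √33 ≈ 5513.7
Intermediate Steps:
p = 1 (p = (½)*2 = 1)
o(u, b) = -⅕ (o(u, b) = 1/(0 - 5) = 1/(-5) = -⅕)
j = √33 ≈ 5.7446
c = -3 (c = -⅕*15 = -3)
306*(c*(-6)) + j = 306*(-3*(-6)) + √33 = 306*18 + √33 = 5508 + √33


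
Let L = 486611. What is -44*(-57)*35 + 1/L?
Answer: 42714713581/486611 ≈ 87780.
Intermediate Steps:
-44*(-57)*35 + 1/L = -44*(-57)*35 + 1/486611 = 2508*35 + 1/486611 = 87780 + 1/486611 = 42714713581/486611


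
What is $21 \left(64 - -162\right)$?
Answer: $4746$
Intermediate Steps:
$21 \left(64 - -162\right) = 21 \left(64 + 162\right) = 21 \cdot 226 = 4746$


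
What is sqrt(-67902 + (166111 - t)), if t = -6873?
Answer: sqrt(105082) ≈ 324.16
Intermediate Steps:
sqrt(-67902 + (166111 - t)) = sqrt(-67902 + (166111 - 1*(-6873))) = sqrt(-67902 + (166111 + 6873)) = sqrt(-67902 + 172984) = sqrt(105082)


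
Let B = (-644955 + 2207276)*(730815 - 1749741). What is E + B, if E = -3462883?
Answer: -1591892950129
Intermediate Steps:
B = -1591889487246 (B = 1562321*(-1018926) = -1591889487246)
E + B = -3462883 - 1591889487246 = -1591892950129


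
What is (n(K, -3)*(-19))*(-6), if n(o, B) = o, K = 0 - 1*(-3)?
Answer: 342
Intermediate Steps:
K = 3 (K = 0 + 3 = 3)
(n(K, -3)*(-19))*(-6) = (3*(-19))*(-6) = -57*(-6) = 342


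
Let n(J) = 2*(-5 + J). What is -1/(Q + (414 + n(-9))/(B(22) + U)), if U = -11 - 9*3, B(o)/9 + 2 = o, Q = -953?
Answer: 71/67470 ≈ 0.0010523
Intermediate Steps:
B(o) = -18 + 9*o
U = -38 (U = -11 - 27 = -38)
n(J) = -10 + 2*J
-1/(Q + (414 + n(-9))/(B(22) + U)) = -1/(-953 + (414 + (-10 + 2*(-9)))/((-18 + 9*22) - 38)) = -1/(-953 + (414 + (-10 - 18))/((-18 + 198) - 38)) = -1/(-953 + (414 - 28)/(180 - 38)) = -1/(-953 + 386/142) = -1/(-953 + 386*(1/142)) = -1/(-953 + 193/71) = -1/(-67470/71) = -1*(-71/67470) = 71/67470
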